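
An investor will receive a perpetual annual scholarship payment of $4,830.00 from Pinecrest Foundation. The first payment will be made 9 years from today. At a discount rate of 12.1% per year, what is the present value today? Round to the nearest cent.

$16007.25

Value at end of year 8: C / r = $4,830.00 / 0.121 = $39,917.3554
Discount to today: PV = $39,917.3554 / (1 + 0.121)^8 = $39,917.3554 / 2.493704 = $16,007.25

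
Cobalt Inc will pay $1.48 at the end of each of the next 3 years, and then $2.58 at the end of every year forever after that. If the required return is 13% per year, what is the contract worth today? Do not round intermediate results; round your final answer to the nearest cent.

PV of 3-year annuity: $1.48 × [1 − (1+0.13)^−3] / 0.13 = 3.49451
Perpetuity value at year 3: $2.58 / 0.13 = 19.84615
PV of perpetuity: 19.84615 / (1+0.13)^3 = 13.75438
Total PV = 3.49451 + 13.75438 = 17.24889

$17.25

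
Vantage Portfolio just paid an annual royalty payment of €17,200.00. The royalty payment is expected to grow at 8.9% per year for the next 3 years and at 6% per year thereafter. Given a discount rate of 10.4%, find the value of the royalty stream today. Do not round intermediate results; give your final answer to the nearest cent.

€447912.74

D_1 = 18730.80000
D_2 = 20397.84120
D_3 = 22213.24907
Terminal value at year 3: TV = D_3×(1+g_2)/(r−g_2) = 23546.04401/0.044 = 535137.36388
P_0 = D_1/(1+r)^1 + D_2/(1+r)^2 + D_3/(1+r)^3 + TV/(1+r)^3
    = 16966.30435 + 16735.78391 + 16508.39554 + 397702.25619 = 447912.73999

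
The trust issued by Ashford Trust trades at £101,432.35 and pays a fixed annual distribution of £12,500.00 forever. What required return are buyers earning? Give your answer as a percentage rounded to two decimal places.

P = C/r ⇒ r = C/P = £12,500.00/£101,432.35 = 0.123235

12.32%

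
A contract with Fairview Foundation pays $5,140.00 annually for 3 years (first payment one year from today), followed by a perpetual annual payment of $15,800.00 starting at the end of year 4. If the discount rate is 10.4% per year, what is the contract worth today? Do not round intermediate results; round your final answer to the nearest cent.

$125598.81

PV of 3-year annuity: $5,140.00 × [1 − (1+0.104)^−3] / 0.104 = 12692.93897
Perpetuity value at year 3: $15,800.00 / 0.104 = 151923.07692
PV of perpetuity: 151923.07692 / (1+0.104)^3 = 112905.87153
Total PV = 12692.93897 + 112905.87153 = 125598.81050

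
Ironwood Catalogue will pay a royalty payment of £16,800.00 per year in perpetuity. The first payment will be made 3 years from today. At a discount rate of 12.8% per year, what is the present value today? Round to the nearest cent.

£103152.82

Value at end of year 2: C / r = £16,800.00 / 0.128 = £131,250.0000
Discount to today: PV = £131,250.0000 / (1 + 0.128)^2 = £131,250.0000 / 1.272384 = £103,152.82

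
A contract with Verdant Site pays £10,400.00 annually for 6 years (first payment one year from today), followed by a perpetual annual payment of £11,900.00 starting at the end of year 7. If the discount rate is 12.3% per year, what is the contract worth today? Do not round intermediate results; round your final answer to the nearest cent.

PV of 6-year annuity: £10,400.00 × [1 − (1+0.123)^−6] / 0.123 = 42397.78761
Perpetuity value at year 6: £11,900.00 / 0.123 = 96747.96748
PV of perpetuity: 96747.96748 / (1+0.123)^6 = 48235.11434
Total PV = 42397.78761 + 48235.11434 = 90632.90196

£90632.90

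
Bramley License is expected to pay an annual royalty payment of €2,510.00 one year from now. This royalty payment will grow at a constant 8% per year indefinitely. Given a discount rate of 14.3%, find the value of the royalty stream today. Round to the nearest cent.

Growing perpetuity: P = D₁ / (r − g) = €2,510.0000 / (0.143 − 0.08) = €39,841.27

€39841.27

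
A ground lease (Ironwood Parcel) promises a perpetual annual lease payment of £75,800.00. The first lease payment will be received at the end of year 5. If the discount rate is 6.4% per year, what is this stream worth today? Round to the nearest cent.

£924107.98

Value at end of year 4: C / r = £75,800.00 / 0.064 = £1,184,375.0000
Discount to today: PV = £1,184,375.0000 / (1 + 0.064)^4 = £1,184,375.0000 / 1.281641 = £924,107.98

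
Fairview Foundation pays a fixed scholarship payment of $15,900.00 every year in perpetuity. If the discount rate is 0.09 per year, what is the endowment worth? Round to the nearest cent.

$176666.67

Level perpetuity: PV = C / r = $15,900.00 / 0.09 = $176,666.67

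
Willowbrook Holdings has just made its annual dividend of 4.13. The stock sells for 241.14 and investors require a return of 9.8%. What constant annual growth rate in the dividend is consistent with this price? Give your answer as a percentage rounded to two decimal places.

7.95%

P = D₀(1+g)/(r−g) ⇒ P(r−g) = D₀(1+g) ⇒ g(P+D₀) = P·r − D₀
g = (P·r − D₀)/(P + D₀) = (241.14×0.098 − 4.13) / (241.14 + 4.13) = 0.079511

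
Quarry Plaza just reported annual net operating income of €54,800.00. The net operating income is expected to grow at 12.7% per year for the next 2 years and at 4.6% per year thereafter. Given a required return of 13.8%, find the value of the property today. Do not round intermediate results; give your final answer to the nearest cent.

D_1 = 61759.60000
D_2 = 69603.06920
Terminal value at year 2: TV = D_2×(1+g_2)/(r−g_2) = 72804.81038/0.092 = 791356.63460
P_0 = D_1/(1+r)^1 + D_2/(1+r)^2 + TV/(1+r)^2
    = 54270.29877 + 53745.71767 + 611065.44226 = 719081.45870

€719081.46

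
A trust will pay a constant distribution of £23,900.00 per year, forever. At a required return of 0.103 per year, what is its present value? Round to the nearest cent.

£232038.83

Level perpetuity: PV = C / r = £23,900.00 / 0.103 = £232,038.83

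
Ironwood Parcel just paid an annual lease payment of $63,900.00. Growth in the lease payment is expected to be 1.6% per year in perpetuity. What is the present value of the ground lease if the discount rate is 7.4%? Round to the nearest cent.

$1119351.72

D₁ = D₀ × (1 + g) = $63,900.00 × 1.016 = $64,922.4000
Growing perpetuity: P = D₁ / (r − g) = $64,922.4000 / (0.074 − 0.016) = $1,119,351.72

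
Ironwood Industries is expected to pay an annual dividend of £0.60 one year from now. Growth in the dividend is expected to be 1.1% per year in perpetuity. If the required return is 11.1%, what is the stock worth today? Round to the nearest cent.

£6.00

Growing perpetuity: P = D₁ / (r − g) = £0.6000 / (0.111 − 0.011) = £6.00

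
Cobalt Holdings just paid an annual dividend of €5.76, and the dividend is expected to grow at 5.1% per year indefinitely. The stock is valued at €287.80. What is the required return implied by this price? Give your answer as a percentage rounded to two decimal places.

7.20%

D₁ = €5.76 × 1.051 = €6.0538
P = D₁/(r − g) ⇒ r = D₁/P + g = €6.0538/€287.80 + 0.051 = 0.021035 + 0.051 = 0.072035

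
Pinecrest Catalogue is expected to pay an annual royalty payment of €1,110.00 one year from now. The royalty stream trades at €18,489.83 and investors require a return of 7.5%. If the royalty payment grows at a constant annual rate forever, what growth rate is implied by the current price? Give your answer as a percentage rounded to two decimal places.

1.50%

P = D₁/(r−g) ⇒ g = r − D₁/P = 0.075 − €1,110.00/€18,489.83 = 0.014967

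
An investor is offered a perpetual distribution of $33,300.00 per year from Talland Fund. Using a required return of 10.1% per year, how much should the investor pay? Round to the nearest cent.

$329702.97

Level perpetuity: PV = C / r = $33,300.00 / 0.101 = $329,702.97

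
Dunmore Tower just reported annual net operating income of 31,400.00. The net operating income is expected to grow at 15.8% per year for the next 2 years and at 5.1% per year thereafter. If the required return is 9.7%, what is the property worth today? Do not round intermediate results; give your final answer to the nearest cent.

D_1 = 36361.20000
D_2 = 42106.26960
Terminal value at year 2: TV = D_2×(1+g_2)/(r−g_2) = 44253.68935/0.046 = 962036.72499
P_0 = D_1/(1+r)^1 + D_2/(1+r)^2 + TV/(1+r)^2
    = 33146.03464 + 34989.15963 + 799426.23413 = 867561.42840

867561.43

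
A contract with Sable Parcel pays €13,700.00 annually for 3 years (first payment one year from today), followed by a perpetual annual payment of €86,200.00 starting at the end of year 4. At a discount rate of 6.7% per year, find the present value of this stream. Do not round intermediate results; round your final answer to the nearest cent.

PV of 3-year annuity: €13,700.00 × [1 − (1+0.067)^−3] / 0.067 = 36151.10693
Perpetuity value at year 3: €86,200.00 / 0.067 = 1286567.16418
PV of perpetuity: 1286567.16418 / (1+0.067)^3 = 1059105.45486
Total PV = 36151.10693 + 1059105.45486 = 1095256.56179

€1095256.56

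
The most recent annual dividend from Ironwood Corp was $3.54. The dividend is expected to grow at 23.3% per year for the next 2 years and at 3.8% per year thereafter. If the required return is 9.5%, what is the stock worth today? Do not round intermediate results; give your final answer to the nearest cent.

D_1 = 4.36482
D_2 = 5.38182
Terminal value at year 2: TV = D_2×(1+g_2)/(r−g_2) = 5.58633/0.057 = 98.00583
P_0 = D_1/(1+r)^1 + D_2/(1+r)^2 + TV/(1+r)^2
    = 3.98614 + 4.48850 + 81.73794 = 90.21257

$90.21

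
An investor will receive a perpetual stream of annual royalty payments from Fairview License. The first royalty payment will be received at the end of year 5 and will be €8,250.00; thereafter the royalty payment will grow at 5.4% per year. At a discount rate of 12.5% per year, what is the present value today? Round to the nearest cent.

€72541.33

Value at end of year 4: C₁ / (r − g) = €8,250.00 / (0.125 − 0.054) = €116,197.1831
Discount to today: PV = €116,197.1831 / (1 + 0.125)^4 = €116,197.1831 / 1.601807 = €72,541.33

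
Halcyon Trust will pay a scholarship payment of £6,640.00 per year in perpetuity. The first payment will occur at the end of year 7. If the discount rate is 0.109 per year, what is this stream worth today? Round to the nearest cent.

£32745.55

Value at end of year 6: C / r = £6,640.00 / 0.109 = £60,917.4312
Discount to today: PV = £60,917.4312 / (1 + 0.109)^6 = £60,917.4312 / 1.860327 = £32,745.55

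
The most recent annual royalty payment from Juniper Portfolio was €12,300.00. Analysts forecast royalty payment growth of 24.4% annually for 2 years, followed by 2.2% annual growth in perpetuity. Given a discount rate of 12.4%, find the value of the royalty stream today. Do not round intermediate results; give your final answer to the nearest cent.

D_1 = 15301.20000
D_2 = 19034.69280
Terminal value at year 2: TV = D_2×(1+g_2)/(r−g_2) = 19453.45604/0.102 = 190720.15727
P_0 = D_1/(1+r)^1 + D_2/(1+r)^2 + TV/(1+r)^2
    = 13613.16726 + 15066.53031 + 150960.72529 = 179640.42286

€179640.42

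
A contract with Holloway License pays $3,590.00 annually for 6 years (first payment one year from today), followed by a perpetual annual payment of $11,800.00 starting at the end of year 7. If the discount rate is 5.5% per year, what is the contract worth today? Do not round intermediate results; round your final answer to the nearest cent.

PV of 6-year annuity: $3,590.00 × [1 − (1+0.055)^−6] / 0.055 = 17933.95381
Perpetuity value at year 6: $11,800.00 / 0.055 = 214545.45455
PV of perpetuity: 214545.45455 / (1+0.055)^6 = 155598.19690
Total PV = 17933.95381 + 155598.19690 = 173532.15071

$173532.15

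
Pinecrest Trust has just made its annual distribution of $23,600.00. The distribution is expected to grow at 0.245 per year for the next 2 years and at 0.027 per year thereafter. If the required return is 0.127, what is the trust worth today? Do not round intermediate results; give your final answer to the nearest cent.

D_1 = 29382.00000
D_2 = 36580.59000
Terminal value at year 2: TV = D_2×(1+g_2)/(r−g_2) = 37568.26593/0.1 = 375682.65930
P_0 = D_1/(1+r)^1 + D_2/(1+r)^2 + TV/(1+r)^2
    = 26070.98492 + 28800.68875 + 295783.07345 = 350654.74712

$350654.75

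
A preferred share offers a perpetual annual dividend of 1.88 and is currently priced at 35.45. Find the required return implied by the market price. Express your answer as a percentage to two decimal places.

P = C/r ⇒ r = C/P = 1.88/35.45 = 0.053032

5.30%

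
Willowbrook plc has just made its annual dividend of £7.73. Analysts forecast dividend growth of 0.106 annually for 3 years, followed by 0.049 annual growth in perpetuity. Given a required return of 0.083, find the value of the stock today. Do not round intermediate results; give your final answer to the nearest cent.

D_1 = 8.54938
D_2 = 9.45561
D_3 = 10.45791
Terminal value at year 3: TV = D_3×(1+g_2)/(r−g_2) = 10.97035/0.034 = 322.65726
P_0 = D_1/(1+r)^1 + D_2/(1+r)^2 + D_3/(1+r)^3 + TV/(1+r)^3
    = 7.89416 + 8.06182 + 8.23303 + 254.01308 = 278.20208

£278.20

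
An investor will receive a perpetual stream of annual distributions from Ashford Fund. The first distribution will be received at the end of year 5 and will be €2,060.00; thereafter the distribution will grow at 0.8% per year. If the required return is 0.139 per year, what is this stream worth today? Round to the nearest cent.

€9343.32

Value at end of year 4: C₁ / (r − g) = €2,060.00 / (0.139 − 0.008) = €15,725.1908
Discount to today: PV = €15,725.1908 / (1 + 0.139)^4 = €15,725.1908 / 1.683042 = €9,343.32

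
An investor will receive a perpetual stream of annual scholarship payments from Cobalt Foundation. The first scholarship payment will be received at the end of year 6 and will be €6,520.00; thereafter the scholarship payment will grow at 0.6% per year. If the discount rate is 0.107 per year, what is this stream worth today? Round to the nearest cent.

€38831.85

Value at end of year 5: C₁ / (r − g) = €6,520.00 / (0.107 − 0.006) = €64,554.4554
Discount to today: PV = €64,554.4554 / (1 + 0.107)^5 = €64,554.4554 / 1.662410 = €38,831.85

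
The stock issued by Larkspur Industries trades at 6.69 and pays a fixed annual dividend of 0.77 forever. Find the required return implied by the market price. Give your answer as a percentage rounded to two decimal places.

11.51%

P = C/r ⇒ r = C/P = 0.77/6.69 = 0.115097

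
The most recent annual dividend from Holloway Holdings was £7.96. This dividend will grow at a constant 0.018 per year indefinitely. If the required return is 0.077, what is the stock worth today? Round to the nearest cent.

£137.34

D₁ = D₀ × (1 + g) = £7.96 × 1.018 = £8.1033
Growing perpetuity: P = D₁ / (r − g) = £8.1033 / (0.077 − 0.018) = £137.34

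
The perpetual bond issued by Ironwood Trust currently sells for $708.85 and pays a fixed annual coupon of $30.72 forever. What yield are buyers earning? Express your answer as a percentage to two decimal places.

4.33%

P = C/r ⇒ r = C/P = $30.72/$708.85 = 0.043338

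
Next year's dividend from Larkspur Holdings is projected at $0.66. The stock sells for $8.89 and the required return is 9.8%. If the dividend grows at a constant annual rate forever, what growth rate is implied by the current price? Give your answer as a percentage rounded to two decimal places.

P = D₁/(r−g) ⇒ g = r − D₁/P = 0.098 − $0.66/$8.89 = 0.023759

2.38%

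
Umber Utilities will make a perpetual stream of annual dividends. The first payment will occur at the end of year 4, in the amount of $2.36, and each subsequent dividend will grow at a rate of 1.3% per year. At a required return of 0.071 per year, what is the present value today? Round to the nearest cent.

Value at end of year 3: C₁ / (r − g) = $2.36 / (0.071 − 0.013) = $40.6897
Discount to today: PV = $40.6897 / (1 + 0.071)^3 = $40.6897 / 1.228481 = $33.12

$33.12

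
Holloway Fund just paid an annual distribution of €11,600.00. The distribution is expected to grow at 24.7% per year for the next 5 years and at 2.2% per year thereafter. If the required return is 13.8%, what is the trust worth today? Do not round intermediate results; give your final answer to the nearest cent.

D_1 = 14465.20000
D_2 = 18038.10440
D_3 = 22493.51619
D_4 = 28049.41468
D_5 = 34977.62011
Terminal value at year 5: TV = D_5×(1+g_2)/(r−g_2) = 35747.12775/0.116 = 308164.89444
P_0 = D_1/(1+r)^1 + D_2/(1+r)^2 + D_3/(1+r)^3 + D_4/(1+r)^4 + D_5/(1+r)^5 + TV/(1+r)^5
    = 12711.07206 + 13928.56490 + 15262.67173 + 16724.56208 + 18326.47532 + 161462.56704 = 238415.91312

€238415.91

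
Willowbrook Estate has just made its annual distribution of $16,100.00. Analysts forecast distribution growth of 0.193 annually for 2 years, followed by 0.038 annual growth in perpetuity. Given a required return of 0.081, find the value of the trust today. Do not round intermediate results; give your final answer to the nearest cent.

D_1 = 19207.30000
D_2 = 22914.30890
Terminal value at year 2: TV = D_2×(1+g_2)/(r−g_2) = 23785.05264/0.043 = 553140.75903
P_0 = D_1/(1+r)^1 + D_2/(1+r)^2 + TV/(1+r)^2
    = 17768.08511 + 19608.99679 + 473352.06209 = 510729.14399

$510729.14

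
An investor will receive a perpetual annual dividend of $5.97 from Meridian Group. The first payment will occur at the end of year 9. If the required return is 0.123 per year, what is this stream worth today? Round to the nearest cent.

Value at end of year 8: C / r = $5.97 / 0.123 = $48.5366
Discount to today: PV = $48.5366 / (1 + 0.123)^8 = $48.5366 / 2.529520 = $19.19

$19.19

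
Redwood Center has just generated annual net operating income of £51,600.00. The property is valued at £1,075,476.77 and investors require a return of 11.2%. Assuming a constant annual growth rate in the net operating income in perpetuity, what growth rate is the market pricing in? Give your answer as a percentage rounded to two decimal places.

6.11%

P = D₀(1+g)/(r−g) ⇒ P(r−g) = D₀(1+g) ⇒ g(P+D₀) = P·r − D₀
g = (P·r − D₀)/(P + D₀) = (£1,075,476.77×0.112 − £51,600.00) / (£1,075,476.77 + £51,600.00) = 0.061090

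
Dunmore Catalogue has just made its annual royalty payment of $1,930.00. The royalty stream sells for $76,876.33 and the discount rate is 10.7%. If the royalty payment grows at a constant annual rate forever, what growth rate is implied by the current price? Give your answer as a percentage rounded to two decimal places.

P = D₀(1+g)/(r−g) ⇒ P(r−g) = D₀(1+g) ⇒ g(P+D₀) = P·r − D₀
g = (P·r − D₀)/(P + D₀) = ($76,876.33×0.107 − $1,930.00) / ($76,876.33 + $1,930.00) = 0.079889

7.99%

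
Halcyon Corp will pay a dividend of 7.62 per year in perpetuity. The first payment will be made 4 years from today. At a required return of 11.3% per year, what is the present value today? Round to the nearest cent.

48.91

Value at end of year 3: C / r = 7.62 / 0.113 = 67.4336
Discount to today: PV = 67.4336 / (1 + 0.113)^3 = 67.4336 / 1.378750 = 48.91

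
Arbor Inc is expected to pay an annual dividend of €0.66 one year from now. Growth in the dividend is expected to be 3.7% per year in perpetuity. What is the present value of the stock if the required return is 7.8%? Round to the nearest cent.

€16.10

Growing perpetuity: P = D₁ / (r − g) = €0.6600 / (0.078 − 0.037) = €16.10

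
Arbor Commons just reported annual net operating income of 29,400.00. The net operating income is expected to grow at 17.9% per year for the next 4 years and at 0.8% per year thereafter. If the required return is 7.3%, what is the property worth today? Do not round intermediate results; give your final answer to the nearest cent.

D_1 = 34662.60000
D_2 = 40867.20540
D_3 = 48182.43517
D_4 = 56807.09106
Terminal value at year 4: TV = D_4×(1+g_2)/(r−g_2) = 57261.54779/0.065 = 880946.88908
P_0 = D_1/(1+r)^1 + D_2/(1+r)^2 + D_3/(1+r)^3 + D_4/(1+r)^4 + TV/(1+r)^4
    = 32304.38024 + 35495.67969 + 39002.24264 + 42855.21349 + 664585.46455 = 814242.98061

814242.98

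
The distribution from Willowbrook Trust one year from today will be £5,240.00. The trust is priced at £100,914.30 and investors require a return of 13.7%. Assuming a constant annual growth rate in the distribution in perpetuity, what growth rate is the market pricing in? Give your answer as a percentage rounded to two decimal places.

8.51%

P = D₁/(r−g) ⇒ g = r − D₁/P = 0.137 − £5,240.00/£100,914.30 = 0.085075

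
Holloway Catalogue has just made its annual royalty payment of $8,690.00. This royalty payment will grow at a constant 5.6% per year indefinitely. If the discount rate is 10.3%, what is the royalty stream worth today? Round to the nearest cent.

$195247.66

D₁ = D₀ × (1 + g) = $8,690.00 × 1.056 = $9,176.6400
Growing perpetuity: P = D₁ / (r − g) = $9,176.6400 / (0.103 − 0.056) = $195,247.66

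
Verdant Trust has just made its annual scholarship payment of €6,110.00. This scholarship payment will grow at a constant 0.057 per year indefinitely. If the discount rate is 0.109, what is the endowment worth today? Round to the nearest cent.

€124197.50

D₁ = D₀ × (1 + g) = €6,110.00 × 1.057 = €6,458.2700
Growing perpetuity: P = D₁ / (r − g) = €6,458.2700 / (0.109 − 0.057) = €124,197.50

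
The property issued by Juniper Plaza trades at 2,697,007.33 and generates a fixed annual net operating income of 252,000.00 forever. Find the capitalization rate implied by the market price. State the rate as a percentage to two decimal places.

P = C/r ⇒ r = C/P = 252,000.00/2,697,007.33 = 0.093437

9.34%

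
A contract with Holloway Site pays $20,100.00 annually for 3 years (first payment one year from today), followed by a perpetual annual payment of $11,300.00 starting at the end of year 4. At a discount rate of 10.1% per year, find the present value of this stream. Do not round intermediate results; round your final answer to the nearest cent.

PV of 3-year annuity: $20,100.00 × [1 − (1+0.101)^−3] / 0.101 = 49897.85588
Perpetuity value at year 3: $11,300.00 / 0.101 = 111881.18812
PV of perpetuity: 111881.18812 / (1+0.101)^3 = 83829.15969
Total PV = 49897.85588 + 83829.15969 = 133727.01557

$133727.02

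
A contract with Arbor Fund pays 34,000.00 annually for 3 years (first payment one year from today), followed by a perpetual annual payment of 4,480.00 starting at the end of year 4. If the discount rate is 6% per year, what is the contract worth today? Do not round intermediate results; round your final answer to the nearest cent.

153573.98

PV of 3-year annuity: 34,000.00 × [1 − (1+0.06)^−3] / 0.06 = 90882.40628
Perpetuity value at year 3: 4,480.00 / 0.06 = 74666.66667
PV of perpetuity: 74666.66667 / (1+0.06)^3 = 62691.57313
Total PV = 90882.40628 + 62691.57313 = 153573.97941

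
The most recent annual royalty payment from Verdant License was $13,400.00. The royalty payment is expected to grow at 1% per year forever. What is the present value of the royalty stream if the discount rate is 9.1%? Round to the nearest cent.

$167086.42

D₁ = D₀ × (1 + g) = $13,400.00 × 1.01 = $13,534.0000
Growing perpetuity: P = D₁ / (r − g) = $13,534.0000 / (0.091 − 0.01) = $167,086.42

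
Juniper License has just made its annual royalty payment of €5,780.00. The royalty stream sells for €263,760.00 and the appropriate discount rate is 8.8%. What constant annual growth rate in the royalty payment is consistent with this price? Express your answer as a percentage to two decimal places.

P = D₀(1+g)/(r−g) ⇒ P(r−g) = D₀(1+g) ⇒ g(P+D₀) = P·r − D₀
g = (P·r − D₀)/(P + D₀) = (€263,760.00×0.088 − €5,780.00) / (€263,760.00 + €5,780.00) = 0.064669

6.47%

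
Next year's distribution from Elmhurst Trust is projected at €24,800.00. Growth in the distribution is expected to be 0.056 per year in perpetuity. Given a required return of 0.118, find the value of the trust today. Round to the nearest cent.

€400000.00

Growing perpetuity: P = D₁ / (r − g) = €24,800.0000 / (0.118 − 0.056) = €400,000.00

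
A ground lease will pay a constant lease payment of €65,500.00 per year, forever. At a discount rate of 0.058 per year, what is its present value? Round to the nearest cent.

€1129310.34

Level perpetuity: PV = C / r = €65,500.00 / 0.058 = €1,129,310.34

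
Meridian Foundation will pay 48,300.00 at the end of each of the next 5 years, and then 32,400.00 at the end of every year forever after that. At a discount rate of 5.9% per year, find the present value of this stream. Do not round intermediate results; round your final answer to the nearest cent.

616311.72

PV of 5-year annuity: 48,300.00 × [1 − (1+0.059)^−5] / 0.059 = 204011.85396
Perpetuity value at year 5: 32,400.00 / 0.059 = 549152.54237
PV of perpetuity: 549152.54237 / (1+0.059)^5 = 412299.87015
Total PV = 204011.85396 + 412299.87015 = 616311.72411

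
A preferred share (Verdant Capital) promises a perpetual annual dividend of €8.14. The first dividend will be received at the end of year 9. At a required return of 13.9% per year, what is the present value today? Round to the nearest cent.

Value at end of year 8: C / r = €8.14 / 0.139 = €58.5612
Discount to today: PV = €58.5612 / (1 + 0.139)^8 = €58.5612 / 2.832630 = €20.67

€20.67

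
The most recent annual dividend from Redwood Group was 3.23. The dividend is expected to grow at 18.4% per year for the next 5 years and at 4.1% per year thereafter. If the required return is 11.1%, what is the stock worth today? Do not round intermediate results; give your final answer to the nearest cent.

85.66

D_1 = 3.82432
D_2 = 4.52799
D_3 = 5.36115
D_4 = 6.34760
D_5 = 7.51555
Terminal value at year 5: TV = D_5×(1+g_2)/(r−g_2) = 7.82369/0.07 = 111.76703
P_0 = D_1/(1+r)^1 + D_2/(1+r)^2 + D_3/(1+r)^3 + D_4/(1+r)^4 + D_5/(1+r)^5 + TV/(1+r)^5
    = 3.44223 + 3.66841 + 3.90945 + 4.16632 + 4.44008 + 66.03032 = 85.65682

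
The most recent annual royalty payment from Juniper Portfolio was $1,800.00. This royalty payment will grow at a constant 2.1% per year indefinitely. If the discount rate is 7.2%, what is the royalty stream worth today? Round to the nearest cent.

$36035.29

D₁ = D₀ × (1 + g) = $1,800.00 × 1.021 = $1,837.8000
Growing perpetuity: P = D₁ / (r − g) = $1,837.8000 / (0.072 − 0.021) = $36,035.29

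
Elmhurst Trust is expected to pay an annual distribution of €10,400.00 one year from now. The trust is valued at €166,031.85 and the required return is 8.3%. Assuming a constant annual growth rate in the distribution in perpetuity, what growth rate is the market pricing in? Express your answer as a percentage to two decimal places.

2.04%

P = D₁/(r−g) ⇒ g = r − D₁/P = 0.083 − €10,400.00/€166,031.85 = 0.020361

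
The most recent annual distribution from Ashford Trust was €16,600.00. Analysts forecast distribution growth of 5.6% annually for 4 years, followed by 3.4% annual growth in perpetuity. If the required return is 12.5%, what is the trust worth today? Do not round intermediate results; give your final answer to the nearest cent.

D_1 = 17529.60000
D_2 = 18511.25760
D_3 = 19547.88803
D_4 = 20642.56976
Terminal value at year 4: TV = D_4×(1+g_2)/(r−g_2) = 21344.41713/0.091 = 234554.03436
P_0 = D_1/(1+r)^1 + D_2/(1+r)^2 + D_3/(1+r)^3 + D_4/(1+r)^4 + TV/(1+r)^4
    = 15581.86667 + 14626.17884 + 13729.10654 + 12887.05467 + 146430.92893 = 203255.13566

€203255.14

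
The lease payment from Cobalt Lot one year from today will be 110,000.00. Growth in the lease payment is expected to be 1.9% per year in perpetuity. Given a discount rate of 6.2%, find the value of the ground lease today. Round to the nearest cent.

2558139.53

Growing perpetuity: P = D₁ / (r − g) = 110,000.0000 / (0.062 − 0.019) = 2,558,139.53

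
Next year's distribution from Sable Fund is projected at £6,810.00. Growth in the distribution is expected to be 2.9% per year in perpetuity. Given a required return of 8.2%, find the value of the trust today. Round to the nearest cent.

£128490.57

Growing perpetuity: P = D₁ / (r − g) = £6,810.0000 / (0.082 − 0.029) = £128,490.57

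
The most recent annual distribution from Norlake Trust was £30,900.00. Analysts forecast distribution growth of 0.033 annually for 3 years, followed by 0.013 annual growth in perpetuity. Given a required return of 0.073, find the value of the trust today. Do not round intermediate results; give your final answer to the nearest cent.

£551457.40

D_1 = 31919.70000
D_2 = 32973.05010
D_3 = 34061.16075
Terminal value at year 3: TV = D_3×(1+g_2)/(r−g_2) = 34503.95584/0.06 = 575065.93072
P_0 = D_1/(1+r)^1 + D_2/(1+r)^2 + D_3/(1+r)^3 + TV/(1+r)^3
    = 29748.08947 + 28639.12062 + 27571.49263 + 465498.70064 = 551457.40336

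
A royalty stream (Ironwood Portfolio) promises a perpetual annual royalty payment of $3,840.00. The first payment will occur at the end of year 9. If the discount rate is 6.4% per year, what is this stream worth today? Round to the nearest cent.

$36527.36

Value at end of year 8: C / r = $3,840.00 / 0.064 = $60,000.0000
Discount to today: PV = $60,000.0000 / (1 + 0.064)^8 = $60,000.0000 / 1.642605 = $36,527.36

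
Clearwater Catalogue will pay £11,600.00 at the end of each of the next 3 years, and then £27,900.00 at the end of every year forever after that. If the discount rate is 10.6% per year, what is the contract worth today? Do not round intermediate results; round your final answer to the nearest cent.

£223096.24

PV of 3-year annuity: £11,600.00 × [1 − (1+0.106)^−3] / 0.106 = 28545.46950
Perpetuity value at year 3: £27,900.00 / 0.106 = 263207.54717
PV of perpetuity: 263207.54717 / (1+0.106)^3 = 194550.77139
Total PV = 28545.46950 + 194550.77139 = 223096.24089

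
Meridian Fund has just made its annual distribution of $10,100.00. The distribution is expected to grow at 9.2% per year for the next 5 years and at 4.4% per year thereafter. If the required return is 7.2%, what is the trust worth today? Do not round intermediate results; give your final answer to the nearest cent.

D_1 = 11029.20000
D_2 = 12043.88640
D_3 = 13151.92395
D_4 = 14361.90095
D_5 = 15683.19584
Terminal value at year 5: TV = D_5×(1+g_2)/(r−g_2) = 16373.25646/0.028 = 584759.15917
P_0 = D_1/(1+r)^1 + D_2/(1+r)^2 + D_3/(1+r)^3 + D_4/(1+r)^4 + D_5/(1+r)^5 + TV/(1+r)^5
    = 10288.43284 + 10480.38121 + 10675.91071 + 10875.08815 + 11077.98158 + 413050.45620 = 466448.25069

$466448.25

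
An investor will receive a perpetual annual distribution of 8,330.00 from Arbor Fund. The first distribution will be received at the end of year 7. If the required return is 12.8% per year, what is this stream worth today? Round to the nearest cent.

Value at end of year 6: C / r = 8,330.00 / 0.128 = 65,078.1250
Discount to today: PV = 65,078.1250 / (1 + 0.128)^6 = 65,078.1250 / 2.059940 = 31,592.24

31592.24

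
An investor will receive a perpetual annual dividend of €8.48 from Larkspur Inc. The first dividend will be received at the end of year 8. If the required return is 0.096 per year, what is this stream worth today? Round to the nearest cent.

Value at end of year 7: C / r = €8.48 / 0.096 = €88.3333
Discount to today: PV = €88.3333 / (1 + 0.096)^7 = €88.3333 / 1.899651 = €46.50

€46.50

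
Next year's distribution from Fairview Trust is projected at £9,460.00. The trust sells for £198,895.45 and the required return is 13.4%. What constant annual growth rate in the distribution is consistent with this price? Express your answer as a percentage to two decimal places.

P = D₁/(r−g) ⇒ g = r − D₁/P = 0.134 − £9,460.00/£198,895.45 = 0.086437

8.64%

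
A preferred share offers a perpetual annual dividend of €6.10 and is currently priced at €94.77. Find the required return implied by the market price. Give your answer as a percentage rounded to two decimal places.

6.44%

P = C/r ⇒ r = C/P = €6.10/€94.77 = 0.064366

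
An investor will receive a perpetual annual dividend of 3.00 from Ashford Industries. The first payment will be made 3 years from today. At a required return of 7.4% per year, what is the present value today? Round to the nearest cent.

35.15

Value at end of year 2: C / r = 3.00 / 0.074 = 40.5405
Discount to today: PV = 40.5405 / (1 + 0.074)^2 = 40.5405 / 1.153476 = 35.15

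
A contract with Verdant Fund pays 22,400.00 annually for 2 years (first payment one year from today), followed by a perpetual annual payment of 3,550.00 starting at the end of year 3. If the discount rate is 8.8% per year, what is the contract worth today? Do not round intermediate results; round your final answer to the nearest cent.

PV of 2-year annuity: 22,400.00 × [1 − (1+0.088)^−2] / 0.088 = 39511.24567
Perpetuity value at year 2: 3,550.00 / 0.088 = 40340.90909
PV of perpetuity: 40340.90909 / (1+0.088)^2 = 34079.08221
Total PV = 39511.24567 + 34079.08221 = 73590.32788

73590.33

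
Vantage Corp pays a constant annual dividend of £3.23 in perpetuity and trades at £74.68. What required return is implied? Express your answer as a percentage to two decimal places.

P = C/r ⇒ r = C/P = £3.23/£74.68 = 0.043251

4.33%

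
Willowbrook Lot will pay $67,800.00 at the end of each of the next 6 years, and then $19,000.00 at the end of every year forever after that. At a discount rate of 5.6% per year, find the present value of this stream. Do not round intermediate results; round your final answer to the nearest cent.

PV of 6-year annuity: $67,800.00 × [1 − (1+0.056)^−6] / 0.056 = 337626.00729
Perpetuity value at year 6: $19,000.00 / 0.056 = 339285.71429
PV of perpetuity: 339285.71429 / (1+0.056)^6 = 244670.75649
Total PV = 337626.00729 + 244670.75649 = 582296.76378

$582296.76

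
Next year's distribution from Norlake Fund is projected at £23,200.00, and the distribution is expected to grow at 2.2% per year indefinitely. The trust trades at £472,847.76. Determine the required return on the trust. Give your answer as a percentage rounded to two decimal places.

P = D₁/(r − g) ⇒ r = D₁/P + g = £23,200.0000/£472,847.76 + 0.022 = 0.049064 + 0.022 = 0.071064

7.11%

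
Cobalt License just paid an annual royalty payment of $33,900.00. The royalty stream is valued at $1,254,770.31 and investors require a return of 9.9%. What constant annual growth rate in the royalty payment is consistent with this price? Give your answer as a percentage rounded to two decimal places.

7.01%

P = D₀(1+g)/(r−g) ⇒ P(r−g) = D₀(1+g) ⇒ g(P+D₀) = P·r − D₀
g = (P·r − D₀)/(P + D₀) = ($1,254,770.31×0.099 − $33,900.00) / ($1,254,770.31 + $33,900.00) = 0.070090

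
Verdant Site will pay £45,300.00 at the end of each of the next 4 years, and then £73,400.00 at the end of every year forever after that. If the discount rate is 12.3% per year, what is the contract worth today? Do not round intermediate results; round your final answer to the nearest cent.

£511934.93

PV of 4-year annuity: £45,300.00 × [1 − (1+0.123)^−4] / 0.123 = 136727.07127
Perpetuity value at year 4: £73,400.00 / 0.123 = 596747.96748
PV of perpetuity: 596747.96748 / (1+0.123)^4 = 375207.85642
Total PV = 136727.07127 + 375207.85642 = 511934.92769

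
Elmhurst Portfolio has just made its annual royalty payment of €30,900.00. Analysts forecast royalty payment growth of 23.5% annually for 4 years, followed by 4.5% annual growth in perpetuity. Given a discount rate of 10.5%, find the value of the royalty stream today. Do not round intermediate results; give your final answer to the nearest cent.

D_1 = 38161.50000
D_2 = 47129.45250
D_3 = 58204.87384
D_4 = 71883.01919
Terminal value at year 4: TV = D_4×(1+g_2)/(r−g_2) = 75117.75505/0.06 = 1251962.58421
P_0 = D_1/(1+r)^1 + D_2/(1+r)^2 + D_3/(1+r)^3 + D_4/(1+r)^4 + TV/(1+r)^4
    = 34535.29412 + 38598.26990 + 43139.24283 + 48214.44786 + 839734.96695 = 1004222.22166

€1004222.22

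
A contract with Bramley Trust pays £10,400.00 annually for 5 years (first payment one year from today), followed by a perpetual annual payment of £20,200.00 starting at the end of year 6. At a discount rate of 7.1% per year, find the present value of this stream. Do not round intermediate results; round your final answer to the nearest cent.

£244432.47

PV of 5-year annuity: £10,400.00 × [1 − (1+0.071)^−5] / 0.071 = 42528.12101
Perpetuity value at year 5: £20,200.00 / 0.071 = 284507.04225
PV of perpetuity: 284507.04225 / (1+0.071)^5 = 201904.34568
Total PV = 42528.12101 + 201904.34568 = 244432.46669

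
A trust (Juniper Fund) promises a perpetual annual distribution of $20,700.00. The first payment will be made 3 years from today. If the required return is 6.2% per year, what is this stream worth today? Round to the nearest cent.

Value at end of year 2: C / r = $20,700.00 / 0.062 = $333,870.9677
Discount to today: PV = $333,870.9677 / (1 + 0.062)^2 = $333,870.9677 / 1.127844 = $296,025.84

$296025.84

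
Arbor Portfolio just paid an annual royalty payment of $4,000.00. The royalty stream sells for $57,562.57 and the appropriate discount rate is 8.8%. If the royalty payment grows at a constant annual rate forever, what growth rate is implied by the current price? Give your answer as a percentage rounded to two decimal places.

P = D₀(1+g)/(r−g) ⇒ P(r−g) = D₀(1+g) ⇒ g(P+D₀) = P·r − D₀
g = (P·r − D₀)/(P + D₀) = ($57,562.57×0.088 − $4,000.00) / ($57,562.57 + $4,000.00) = 0.017308

1.73%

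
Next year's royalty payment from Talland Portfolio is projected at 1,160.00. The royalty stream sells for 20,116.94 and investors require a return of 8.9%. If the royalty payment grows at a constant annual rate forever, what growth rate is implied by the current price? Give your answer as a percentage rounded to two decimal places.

3.13%

P = D₁/(r−g) ⇒ g = r − D₁/P = 0.089 − 1,160.00/20,116.94 = 0.031337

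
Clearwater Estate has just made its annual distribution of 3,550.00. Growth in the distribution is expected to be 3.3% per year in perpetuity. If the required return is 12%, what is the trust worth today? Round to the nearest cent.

D₁ = D₀ × (1 + g) = 3,550.00 × 1.033 = 3,667.1500
Growing perpetuity: P = D₁ / (r − g) = 3,667.1500 / (0.12 − 0.033) = 42,151.15

42151.15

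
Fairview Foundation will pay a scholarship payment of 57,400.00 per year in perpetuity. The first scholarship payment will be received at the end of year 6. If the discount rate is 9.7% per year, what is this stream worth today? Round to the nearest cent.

Value at end of year 5: C / r = 57,400.00 / 0.097 = 591,752.5773
Discount to today: PV = 591,752.5773 / (1 + 0.097)^5 = 591,752.5773 / 1.588668 = 372,483.48

372483.48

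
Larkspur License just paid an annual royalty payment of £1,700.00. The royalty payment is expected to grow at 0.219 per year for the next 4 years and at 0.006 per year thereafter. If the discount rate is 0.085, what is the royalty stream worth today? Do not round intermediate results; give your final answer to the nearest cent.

D_1 = 2072.30000
D_2 = 2526.13370
D_3 = 3079.35698
D_4 = 3753.73616
Terminal value at year 4: TV = D_4×(1+g_2)/(r−g_2) = 3776.25858/0.079 = 47800.74147
P_0 = D_1/(1+r)^1 + D_2/(1+r)^2 + D_3/(1+r)^3 + D_4/(1+r)^4 + TV/(1+r)^4
    = 1909.95392 + 2145.83763 + 2410.85352 + 2708.59948 + 34491.78581 = 43667.03036

£43667.03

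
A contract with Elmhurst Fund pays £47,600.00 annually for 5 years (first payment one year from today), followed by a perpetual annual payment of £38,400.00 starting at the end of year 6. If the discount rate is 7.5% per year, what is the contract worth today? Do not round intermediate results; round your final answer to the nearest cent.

£549222.14

PV of 5-year annuity: £47,600.00 × [1 − (1+0.075)^−5] / 0.075 = 192584.12134
Perpetuity value at year 5: £38,400.00 / 0.075 = 512000.00000
PV of perpetuity: 512000.00000 / (1+0.075)^5 = 356638.01976
Total PV = 192584.12134 + 356638.01976 = 549222.14110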